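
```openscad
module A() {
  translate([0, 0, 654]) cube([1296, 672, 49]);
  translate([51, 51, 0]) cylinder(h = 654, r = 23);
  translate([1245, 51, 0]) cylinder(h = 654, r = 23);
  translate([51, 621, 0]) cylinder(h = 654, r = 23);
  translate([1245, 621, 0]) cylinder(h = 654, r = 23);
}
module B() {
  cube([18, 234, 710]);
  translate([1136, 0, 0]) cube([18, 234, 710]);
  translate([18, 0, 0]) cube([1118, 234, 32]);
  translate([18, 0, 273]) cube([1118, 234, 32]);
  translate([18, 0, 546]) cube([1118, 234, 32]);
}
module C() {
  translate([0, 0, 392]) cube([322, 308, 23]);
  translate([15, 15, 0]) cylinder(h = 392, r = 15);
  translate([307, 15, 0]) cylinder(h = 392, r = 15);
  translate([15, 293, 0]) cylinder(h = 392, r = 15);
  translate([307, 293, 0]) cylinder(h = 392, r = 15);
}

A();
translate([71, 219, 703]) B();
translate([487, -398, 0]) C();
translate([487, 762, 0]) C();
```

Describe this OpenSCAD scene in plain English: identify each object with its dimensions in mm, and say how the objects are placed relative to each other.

A is a table with a 1296×672 mm rectangular top, 49 mm thick, top surface at z = 703 mm, supported by four round legs of 46 mm diameter, each leg's bounding box inset 28 mm from the nearest pair of top edges, running from the floor.

B is a bookshelf 1154 mm wide overall, 234 mm deep and 710 mm tall. The two sides are 18 mm thick vertical panels. 3 horizontal shelves of 32 mm thickness span between the inner faces of the sides; the lowest shelf sits on the floor and shelves are stacked with a clear vertical gap of 241 mm between each pair.

C is a four-legged stool. The seat is 322×308 mm, 23 mm thick, top at z = 415 mm. It stands on four round legs, each 30 mm in diameter, from z = 0 to the seat underside, each leg's axis is inset half a diameter from the nearest pair of seat edges (so the leg's bounding box is flush with the corner).

The bookshelf is on top of the table, centred. Two stools sit around the table at the −y, +y sides.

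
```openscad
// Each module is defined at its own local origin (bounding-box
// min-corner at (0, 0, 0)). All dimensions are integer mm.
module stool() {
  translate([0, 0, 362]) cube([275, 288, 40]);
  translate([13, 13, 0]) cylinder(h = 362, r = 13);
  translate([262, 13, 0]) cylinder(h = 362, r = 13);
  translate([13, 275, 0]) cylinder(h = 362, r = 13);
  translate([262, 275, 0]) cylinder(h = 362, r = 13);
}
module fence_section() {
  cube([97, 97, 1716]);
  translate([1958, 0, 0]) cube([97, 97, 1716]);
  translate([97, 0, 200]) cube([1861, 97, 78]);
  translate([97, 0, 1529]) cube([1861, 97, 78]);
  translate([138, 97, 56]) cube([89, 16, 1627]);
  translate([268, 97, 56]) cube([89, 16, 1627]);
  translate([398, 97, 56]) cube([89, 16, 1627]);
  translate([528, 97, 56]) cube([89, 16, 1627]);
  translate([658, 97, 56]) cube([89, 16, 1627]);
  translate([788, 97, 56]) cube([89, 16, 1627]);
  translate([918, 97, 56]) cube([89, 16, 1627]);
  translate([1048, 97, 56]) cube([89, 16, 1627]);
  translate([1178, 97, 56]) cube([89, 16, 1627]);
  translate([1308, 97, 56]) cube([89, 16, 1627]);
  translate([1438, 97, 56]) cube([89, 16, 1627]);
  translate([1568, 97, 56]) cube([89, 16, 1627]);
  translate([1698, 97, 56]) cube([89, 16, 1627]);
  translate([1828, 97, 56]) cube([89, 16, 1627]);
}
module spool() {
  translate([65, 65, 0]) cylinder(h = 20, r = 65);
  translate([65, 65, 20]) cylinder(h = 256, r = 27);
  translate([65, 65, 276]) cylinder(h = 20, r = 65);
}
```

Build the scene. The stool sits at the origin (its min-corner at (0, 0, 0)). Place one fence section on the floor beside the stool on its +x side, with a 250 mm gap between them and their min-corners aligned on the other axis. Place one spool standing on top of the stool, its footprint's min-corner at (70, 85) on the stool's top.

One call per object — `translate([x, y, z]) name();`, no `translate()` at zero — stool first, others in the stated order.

stool();
translate([525, 0, 0]) fence_section();
translate([70, 85, 402]) spool();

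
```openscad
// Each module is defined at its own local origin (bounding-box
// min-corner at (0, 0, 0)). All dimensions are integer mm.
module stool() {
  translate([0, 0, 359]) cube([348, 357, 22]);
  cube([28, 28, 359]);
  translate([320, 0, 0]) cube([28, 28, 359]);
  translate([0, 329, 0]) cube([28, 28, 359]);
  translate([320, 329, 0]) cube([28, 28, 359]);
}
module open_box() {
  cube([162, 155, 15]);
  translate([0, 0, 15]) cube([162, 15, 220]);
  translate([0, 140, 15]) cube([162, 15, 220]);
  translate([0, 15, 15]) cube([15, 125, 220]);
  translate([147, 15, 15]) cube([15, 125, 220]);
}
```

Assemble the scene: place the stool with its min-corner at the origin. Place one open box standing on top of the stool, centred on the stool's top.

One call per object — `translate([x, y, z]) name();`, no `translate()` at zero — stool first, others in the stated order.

stool();
translate([93, 101, 381]) open_box();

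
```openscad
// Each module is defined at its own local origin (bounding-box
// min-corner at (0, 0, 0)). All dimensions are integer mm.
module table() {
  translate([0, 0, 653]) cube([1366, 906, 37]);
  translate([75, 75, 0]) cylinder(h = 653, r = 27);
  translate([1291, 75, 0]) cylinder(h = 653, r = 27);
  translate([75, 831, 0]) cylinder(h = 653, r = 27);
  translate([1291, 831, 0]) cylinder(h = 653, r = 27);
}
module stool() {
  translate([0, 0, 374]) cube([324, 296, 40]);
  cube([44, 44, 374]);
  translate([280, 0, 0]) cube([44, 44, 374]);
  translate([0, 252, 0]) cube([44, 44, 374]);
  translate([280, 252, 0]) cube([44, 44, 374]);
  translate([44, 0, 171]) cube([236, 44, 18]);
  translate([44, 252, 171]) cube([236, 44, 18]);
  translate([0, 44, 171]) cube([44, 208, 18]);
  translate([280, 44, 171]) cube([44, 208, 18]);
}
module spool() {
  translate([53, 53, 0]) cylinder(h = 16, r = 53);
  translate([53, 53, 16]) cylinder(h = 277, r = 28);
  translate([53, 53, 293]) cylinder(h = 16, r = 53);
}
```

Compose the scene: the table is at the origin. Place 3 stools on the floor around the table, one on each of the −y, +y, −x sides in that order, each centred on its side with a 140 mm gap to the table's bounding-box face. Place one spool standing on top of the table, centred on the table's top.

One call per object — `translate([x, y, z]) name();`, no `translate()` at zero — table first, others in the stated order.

table();
translate([521, -436, 0]) stool();
translate([521, 1046, 0]) stool();
translate([-464, 305, 0]) stool();
translate([630, 400, 690]) spool();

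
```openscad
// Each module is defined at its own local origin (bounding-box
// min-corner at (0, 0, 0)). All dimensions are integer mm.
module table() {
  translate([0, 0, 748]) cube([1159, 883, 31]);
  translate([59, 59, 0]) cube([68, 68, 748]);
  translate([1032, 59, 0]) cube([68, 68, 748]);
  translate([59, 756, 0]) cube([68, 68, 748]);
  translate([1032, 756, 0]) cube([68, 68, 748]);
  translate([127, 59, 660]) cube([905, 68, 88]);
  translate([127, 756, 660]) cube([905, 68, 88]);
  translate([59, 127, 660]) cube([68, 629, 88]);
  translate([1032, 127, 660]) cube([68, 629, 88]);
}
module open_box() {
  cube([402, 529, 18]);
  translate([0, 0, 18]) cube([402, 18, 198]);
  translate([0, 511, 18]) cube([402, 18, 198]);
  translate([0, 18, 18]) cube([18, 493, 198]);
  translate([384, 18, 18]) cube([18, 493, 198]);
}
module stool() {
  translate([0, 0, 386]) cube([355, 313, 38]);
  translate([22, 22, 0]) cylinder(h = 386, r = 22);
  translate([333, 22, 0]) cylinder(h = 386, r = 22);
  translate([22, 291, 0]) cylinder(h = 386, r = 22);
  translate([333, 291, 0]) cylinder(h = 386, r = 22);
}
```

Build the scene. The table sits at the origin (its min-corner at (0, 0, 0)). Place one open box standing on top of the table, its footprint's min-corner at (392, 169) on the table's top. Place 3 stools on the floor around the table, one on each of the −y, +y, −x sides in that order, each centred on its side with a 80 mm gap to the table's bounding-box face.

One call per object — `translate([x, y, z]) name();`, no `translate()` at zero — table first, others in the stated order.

table();
translate([392, 169, 779]) open_box();
translate([402, -393, 0]) stool();
translate([402, 963, 0]) stool();
translate([-435, 285, 0]) stool();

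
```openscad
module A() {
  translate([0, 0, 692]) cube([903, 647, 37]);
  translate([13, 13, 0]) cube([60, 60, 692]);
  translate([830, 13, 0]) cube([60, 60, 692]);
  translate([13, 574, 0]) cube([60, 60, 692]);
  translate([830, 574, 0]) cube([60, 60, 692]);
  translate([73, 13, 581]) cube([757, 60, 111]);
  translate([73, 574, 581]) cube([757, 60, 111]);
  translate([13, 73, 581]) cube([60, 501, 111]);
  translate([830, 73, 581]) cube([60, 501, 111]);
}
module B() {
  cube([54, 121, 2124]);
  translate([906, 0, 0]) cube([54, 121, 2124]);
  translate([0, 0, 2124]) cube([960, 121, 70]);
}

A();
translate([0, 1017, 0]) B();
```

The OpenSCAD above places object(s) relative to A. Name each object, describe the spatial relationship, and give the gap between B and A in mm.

The door frame's nearest face is 370 mm from the table's +y face.

A is a table. B is a door frame. The door frame is on the floor beside the table on its +y side. The gap between the door frame and the table is 370 mm.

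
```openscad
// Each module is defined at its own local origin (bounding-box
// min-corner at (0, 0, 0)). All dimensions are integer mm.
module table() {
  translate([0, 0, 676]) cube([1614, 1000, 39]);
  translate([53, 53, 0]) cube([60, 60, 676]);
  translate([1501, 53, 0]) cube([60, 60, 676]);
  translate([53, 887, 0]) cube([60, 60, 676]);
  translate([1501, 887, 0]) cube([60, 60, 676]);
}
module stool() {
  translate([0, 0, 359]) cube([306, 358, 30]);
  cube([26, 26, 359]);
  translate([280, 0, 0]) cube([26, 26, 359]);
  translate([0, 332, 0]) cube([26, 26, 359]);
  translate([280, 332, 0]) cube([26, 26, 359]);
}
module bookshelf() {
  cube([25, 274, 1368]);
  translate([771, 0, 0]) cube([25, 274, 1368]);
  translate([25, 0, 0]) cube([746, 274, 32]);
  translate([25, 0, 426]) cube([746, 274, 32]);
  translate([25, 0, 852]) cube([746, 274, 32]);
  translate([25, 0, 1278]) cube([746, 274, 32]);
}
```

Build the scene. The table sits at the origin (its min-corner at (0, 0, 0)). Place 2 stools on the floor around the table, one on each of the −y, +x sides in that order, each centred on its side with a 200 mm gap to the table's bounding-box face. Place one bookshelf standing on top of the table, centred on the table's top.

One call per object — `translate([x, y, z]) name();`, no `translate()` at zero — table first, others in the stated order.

table();
translate([654, -558, 0]) stool();
translate([1814, 321, 0]) stool();
translate([409, 363, 715]) bookshelf();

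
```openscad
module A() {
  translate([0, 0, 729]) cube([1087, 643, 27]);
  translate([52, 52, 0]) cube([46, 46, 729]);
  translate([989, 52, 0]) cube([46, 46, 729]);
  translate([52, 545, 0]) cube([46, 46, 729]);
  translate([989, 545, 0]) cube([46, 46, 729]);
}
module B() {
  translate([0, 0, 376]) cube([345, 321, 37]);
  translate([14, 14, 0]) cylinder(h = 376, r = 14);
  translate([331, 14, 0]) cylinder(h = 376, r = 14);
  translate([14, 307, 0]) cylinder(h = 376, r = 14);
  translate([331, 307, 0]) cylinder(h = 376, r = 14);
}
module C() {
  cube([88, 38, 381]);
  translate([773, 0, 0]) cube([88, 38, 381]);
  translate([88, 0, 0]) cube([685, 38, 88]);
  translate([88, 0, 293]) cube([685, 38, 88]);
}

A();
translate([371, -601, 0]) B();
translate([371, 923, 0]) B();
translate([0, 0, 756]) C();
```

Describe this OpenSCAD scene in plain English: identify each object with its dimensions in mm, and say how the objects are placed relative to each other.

A is a table with a 1087×643 mm rectangular top, 27 mm thick, top surface at z = 756 mm, supported by four 46×46 mm square legs, each inset 52 mm from the nearest pair of top edges, running from the floor.

B is a simple wooden stool: a rectangular seat 345 mm (x) by 321 mm (y), 37 mm thick, top face at z = 413 mm, on four round legs, each 28 mm in diameter. The legs rest on z = 0, each leg's axis is inset half a diameter from the nearest pair of seat edges (so the leg's bounding box is flush with the corner).

C is a rectangular picture frame lying in the x–z plane (depth along y). The opening is 685 mm wide (x) by 205 mm tall (z), surrounded by a border 88 mm wide on all four sides. The frame is 38 mm deep and is made of two full-height vertical stiles with two horizontal rails fitted between them.

Two stools sit around the table at the −y, +y sides. The picture frame is on top of the table.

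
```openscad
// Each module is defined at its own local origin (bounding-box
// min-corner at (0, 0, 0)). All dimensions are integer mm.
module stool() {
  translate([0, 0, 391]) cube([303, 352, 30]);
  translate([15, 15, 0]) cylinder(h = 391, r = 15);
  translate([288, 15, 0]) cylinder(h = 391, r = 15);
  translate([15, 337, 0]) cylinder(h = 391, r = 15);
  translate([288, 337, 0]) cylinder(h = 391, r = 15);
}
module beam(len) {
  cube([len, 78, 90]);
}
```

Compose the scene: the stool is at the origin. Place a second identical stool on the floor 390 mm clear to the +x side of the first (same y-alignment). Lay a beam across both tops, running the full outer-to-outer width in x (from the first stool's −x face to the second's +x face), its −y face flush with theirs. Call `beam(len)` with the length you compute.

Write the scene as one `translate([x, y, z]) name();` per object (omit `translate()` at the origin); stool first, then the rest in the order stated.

stool();
translate([693, 0, 0]) stool();
translate([0, 0, 421]) beam(996);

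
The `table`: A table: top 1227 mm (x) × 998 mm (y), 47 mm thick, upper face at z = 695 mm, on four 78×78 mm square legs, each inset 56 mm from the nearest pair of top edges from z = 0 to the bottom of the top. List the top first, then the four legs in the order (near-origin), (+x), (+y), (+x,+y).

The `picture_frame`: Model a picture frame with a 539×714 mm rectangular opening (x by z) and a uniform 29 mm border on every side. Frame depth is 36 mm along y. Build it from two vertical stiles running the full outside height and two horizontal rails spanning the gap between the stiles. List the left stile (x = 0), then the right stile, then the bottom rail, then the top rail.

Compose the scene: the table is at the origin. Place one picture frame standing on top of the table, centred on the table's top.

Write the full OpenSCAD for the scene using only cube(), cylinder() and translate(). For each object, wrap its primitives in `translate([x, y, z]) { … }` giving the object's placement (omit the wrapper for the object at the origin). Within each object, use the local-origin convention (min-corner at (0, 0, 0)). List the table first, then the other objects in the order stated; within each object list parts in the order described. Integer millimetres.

translate([0, 0, 648]) cube([1227, 998, 47]);
translate([56, 56, 0]) cube([78, 78, 648]);
translate([1093, 56, 0]) cube([78, 78, 648]);
translate([56, 864, 0]) cube([78, 78, 648]);
translate([1093, 864, 0]) cube([78, 78, 648]);
translate([315, 481, 695]) {
  cube([29, 36, 772]);
  translate([568, 0, 0]) cube([29, 36, 772]);
  translate([29, 0, 0]) cube([539, 36, 29]);
  translate([29, 0, 743]) cube([539, 36, 29]);
}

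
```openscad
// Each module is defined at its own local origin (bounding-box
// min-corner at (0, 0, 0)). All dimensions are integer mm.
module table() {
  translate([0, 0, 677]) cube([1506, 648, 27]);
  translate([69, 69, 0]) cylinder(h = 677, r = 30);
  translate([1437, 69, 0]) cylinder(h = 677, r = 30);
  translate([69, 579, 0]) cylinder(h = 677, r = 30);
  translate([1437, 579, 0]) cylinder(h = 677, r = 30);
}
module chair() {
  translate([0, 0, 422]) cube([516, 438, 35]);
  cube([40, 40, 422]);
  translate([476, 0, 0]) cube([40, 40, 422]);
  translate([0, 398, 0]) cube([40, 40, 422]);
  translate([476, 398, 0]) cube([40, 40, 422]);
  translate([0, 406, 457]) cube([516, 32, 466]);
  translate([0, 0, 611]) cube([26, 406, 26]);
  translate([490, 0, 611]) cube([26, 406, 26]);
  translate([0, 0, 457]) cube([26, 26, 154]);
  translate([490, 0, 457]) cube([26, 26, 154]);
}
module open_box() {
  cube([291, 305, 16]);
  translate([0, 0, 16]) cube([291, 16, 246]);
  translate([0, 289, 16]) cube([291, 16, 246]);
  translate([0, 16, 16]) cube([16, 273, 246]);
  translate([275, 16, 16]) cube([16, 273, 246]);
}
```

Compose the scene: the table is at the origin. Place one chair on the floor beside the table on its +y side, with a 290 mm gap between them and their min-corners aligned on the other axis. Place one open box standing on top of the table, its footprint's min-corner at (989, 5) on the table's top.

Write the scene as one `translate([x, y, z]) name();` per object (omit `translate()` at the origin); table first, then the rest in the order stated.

table();
translate([0, 938, 0]) chair();
translate([989, 5, 704]) open_box();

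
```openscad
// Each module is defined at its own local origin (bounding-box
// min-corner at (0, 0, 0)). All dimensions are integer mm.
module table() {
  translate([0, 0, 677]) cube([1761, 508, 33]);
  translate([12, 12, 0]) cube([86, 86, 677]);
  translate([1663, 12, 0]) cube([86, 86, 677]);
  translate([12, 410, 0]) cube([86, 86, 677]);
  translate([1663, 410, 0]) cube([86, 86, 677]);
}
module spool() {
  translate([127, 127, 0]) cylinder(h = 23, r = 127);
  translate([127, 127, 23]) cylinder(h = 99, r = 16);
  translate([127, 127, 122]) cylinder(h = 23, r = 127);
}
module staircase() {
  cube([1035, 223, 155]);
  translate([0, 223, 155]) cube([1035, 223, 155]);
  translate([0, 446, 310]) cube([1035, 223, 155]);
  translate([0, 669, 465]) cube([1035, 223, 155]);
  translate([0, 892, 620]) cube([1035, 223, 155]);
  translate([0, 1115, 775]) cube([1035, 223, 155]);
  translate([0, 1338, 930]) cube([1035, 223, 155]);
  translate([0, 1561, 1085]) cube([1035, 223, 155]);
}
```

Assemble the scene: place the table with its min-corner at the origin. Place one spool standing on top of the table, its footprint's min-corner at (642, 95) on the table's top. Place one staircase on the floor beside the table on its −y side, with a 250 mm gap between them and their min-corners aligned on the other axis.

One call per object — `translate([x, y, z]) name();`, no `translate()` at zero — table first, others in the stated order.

table();
translate([642, 95, 710]) spool();
translate([0, -2034, 0]) staircase();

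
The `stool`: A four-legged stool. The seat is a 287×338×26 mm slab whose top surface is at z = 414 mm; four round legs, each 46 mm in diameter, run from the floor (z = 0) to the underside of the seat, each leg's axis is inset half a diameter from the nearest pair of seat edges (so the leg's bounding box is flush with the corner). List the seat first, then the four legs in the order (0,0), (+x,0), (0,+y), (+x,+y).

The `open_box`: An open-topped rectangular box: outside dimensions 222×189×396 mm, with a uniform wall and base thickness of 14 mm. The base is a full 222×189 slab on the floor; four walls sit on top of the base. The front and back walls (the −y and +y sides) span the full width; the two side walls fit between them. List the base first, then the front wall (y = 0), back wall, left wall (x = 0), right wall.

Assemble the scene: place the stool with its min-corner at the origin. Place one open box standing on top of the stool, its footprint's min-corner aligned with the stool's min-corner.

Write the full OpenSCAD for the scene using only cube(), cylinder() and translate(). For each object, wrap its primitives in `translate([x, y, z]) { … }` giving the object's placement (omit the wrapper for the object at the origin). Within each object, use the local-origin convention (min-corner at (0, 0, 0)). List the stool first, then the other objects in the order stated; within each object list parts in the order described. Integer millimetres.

translate([0, 0, 388]) cube([287, 338, 26]);
translate([23, 23, 0]) cylinder(h = 388, r = 23);
translate([264, 23, 0]) cylinder(h = 388, r = 23);
translate([23, 315, 0]) cylinder(h = 388, r = 23);
translate([264, 315, 0]) cylinder(h = 388, r = 23);
translate([0, 0, 414]) {
  cube([222, 189, 14]);
  translate([0, 0, 14]) cube([222, 14, 382]);
  translate([0, 175, 14]) cube([222, 14, 382]);
  translate([0, 14, 14]) cube([14, 161, 382]);
  translate([208, 14, 14]) cube([14, 161, 382]);
}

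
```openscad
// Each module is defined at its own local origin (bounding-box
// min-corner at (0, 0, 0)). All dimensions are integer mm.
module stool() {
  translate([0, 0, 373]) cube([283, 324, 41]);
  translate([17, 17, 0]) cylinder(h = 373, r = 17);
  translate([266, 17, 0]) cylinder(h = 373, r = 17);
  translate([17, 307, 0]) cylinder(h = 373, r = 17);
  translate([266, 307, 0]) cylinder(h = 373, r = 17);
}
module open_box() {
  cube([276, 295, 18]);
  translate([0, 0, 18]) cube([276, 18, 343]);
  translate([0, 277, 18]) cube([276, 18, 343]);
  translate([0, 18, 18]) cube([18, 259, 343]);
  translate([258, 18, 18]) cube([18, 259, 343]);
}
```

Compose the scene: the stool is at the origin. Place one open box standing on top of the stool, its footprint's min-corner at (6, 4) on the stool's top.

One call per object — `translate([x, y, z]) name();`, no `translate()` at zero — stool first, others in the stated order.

stool();
translate([6, 4, 414]) open_box();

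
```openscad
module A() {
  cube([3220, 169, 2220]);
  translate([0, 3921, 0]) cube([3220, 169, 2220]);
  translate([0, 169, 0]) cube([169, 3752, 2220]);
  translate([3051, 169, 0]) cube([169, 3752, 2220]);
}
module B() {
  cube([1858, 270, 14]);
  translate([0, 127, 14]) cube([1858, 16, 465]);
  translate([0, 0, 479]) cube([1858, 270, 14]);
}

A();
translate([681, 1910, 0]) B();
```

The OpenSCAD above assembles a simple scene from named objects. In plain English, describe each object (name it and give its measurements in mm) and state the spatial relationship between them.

A is the wall frame of a small rectangular building: four walls, each 2220 mm tall and 169 mm thick, enclosing a footprint 3220 mm (x) by 4090 mm (y) outside-to-outside, with no floor or roof. The front and back walls (the −y and +y sides) span the full width; the two side walls fit between them.

B is an I-beam lying along x, 1858 mm long. Overall section height 493 mm. Two flanges 270 mm wide (y) and 14 mm thick, one on the floor and one at the top; a web 16 mm thick runs between them, centred on the flange width.

The I-beam sits inside the house frame, centred.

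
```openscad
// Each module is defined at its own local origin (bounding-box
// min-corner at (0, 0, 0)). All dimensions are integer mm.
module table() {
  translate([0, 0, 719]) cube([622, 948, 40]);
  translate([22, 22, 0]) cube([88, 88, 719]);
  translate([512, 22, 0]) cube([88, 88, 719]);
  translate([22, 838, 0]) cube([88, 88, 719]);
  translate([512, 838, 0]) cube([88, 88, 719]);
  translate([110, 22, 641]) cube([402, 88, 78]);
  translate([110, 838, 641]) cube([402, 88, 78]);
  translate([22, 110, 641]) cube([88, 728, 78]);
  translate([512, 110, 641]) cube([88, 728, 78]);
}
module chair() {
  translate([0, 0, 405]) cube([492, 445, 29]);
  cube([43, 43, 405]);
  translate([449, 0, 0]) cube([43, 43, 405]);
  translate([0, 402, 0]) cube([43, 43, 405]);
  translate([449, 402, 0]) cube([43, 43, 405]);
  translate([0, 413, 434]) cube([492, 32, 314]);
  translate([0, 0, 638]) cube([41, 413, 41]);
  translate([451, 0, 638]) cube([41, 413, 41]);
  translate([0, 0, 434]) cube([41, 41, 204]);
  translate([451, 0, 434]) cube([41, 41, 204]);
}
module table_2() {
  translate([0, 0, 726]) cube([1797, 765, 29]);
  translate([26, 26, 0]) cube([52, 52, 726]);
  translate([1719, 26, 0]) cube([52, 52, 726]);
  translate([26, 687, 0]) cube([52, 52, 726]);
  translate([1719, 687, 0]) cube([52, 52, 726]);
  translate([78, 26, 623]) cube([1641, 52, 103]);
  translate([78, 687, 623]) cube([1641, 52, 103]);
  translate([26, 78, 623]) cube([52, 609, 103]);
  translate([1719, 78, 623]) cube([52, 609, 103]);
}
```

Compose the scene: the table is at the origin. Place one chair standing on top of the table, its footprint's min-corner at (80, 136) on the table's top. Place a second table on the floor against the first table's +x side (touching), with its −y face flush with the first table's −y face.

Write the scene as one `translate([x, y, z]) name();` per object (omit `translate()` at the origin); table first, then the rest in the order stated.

table();
translate([80, 136, 759]) chair();
translate([622, 0, 0]) table_2();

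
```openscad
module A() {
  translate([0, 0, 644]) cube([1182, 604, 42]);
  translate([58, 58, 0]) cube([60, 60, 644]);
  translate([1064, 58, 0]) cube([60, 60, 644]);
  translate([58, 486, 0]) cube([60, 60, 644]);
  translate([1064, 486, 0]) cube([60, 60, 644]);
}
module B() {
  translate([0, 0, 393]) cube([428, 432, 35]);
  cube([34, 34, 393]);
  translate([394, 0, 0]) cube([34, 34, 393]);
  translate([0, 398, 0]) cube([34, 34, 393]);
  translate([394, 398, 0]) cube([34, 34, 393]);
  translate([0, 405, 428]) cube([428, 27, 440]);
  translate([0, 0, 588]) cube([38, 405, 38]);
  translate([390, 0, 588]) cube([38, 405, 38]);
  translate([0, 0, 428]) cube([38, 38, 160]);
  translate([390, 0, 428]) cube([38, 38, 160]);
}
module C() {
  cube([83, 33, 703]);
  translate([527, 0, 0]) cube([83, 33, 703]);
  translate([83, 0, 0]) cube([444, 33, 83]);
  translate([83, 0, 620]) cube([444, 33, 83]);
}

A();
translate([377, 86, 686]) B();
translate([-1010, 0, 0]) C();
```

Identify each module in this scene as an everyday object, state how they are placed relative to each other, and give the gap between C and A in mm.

The picture frame's nearest face is 400 mm from the table's −x face.

A is a table. B is a chair. C is a picture frame. The chair is on top of the table, centred. The picture frame is on the floor beside the table on its −x side. The gap between the picture frame and the table is 400 mm.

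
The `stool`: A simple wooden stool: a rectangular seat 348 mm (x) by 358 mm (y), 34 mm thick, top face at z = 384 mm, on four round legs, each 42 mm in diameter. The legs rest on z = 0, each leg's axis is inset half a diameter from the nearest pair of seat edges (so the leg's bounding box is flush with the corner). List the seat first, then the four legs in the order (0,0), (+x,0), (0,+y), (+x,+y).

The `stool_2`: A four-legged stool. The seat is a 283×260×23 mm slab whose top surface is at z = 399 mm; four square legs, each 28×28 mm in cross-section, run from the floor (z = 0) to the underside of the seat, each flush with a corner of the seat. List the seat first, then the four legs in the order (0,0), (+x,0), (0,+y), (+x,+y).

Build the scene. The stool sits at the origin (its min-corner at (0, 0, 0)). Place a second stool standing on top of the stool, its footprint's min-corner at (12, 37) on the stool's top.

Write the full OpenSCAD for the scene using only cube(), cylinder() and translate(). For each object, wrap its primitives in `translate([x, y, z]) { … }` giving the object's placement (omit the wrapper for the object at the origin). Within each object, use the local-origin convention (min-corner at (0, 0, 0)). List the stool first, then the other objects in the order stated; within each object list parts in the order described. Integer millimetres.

translate([0, 0, 350]) cube([348, 358, 34]);
translate([21, 21, 0]) cylinder(h = 350, r = 21);
translate([327, 21, 0]) cylinder(h = 350, r = 21);
translate([21, 337, 0]) cylinder(h = 350, r = 21);
translate([327, 337, 0]) cylinder(h = 350, r = 21);
translate([12, 37, 384]) {
  translate([0, 0, 376]) cube([283, 260, 23]);
  cube([28, 28, 376]);
  translate([255, 0, 0]) cube([28, 28, 376]);
  translate([0, 232, 0]) cube([28, 28, 376]);
  translate([255, 232, 0]) cube([28, 28, 376]);
}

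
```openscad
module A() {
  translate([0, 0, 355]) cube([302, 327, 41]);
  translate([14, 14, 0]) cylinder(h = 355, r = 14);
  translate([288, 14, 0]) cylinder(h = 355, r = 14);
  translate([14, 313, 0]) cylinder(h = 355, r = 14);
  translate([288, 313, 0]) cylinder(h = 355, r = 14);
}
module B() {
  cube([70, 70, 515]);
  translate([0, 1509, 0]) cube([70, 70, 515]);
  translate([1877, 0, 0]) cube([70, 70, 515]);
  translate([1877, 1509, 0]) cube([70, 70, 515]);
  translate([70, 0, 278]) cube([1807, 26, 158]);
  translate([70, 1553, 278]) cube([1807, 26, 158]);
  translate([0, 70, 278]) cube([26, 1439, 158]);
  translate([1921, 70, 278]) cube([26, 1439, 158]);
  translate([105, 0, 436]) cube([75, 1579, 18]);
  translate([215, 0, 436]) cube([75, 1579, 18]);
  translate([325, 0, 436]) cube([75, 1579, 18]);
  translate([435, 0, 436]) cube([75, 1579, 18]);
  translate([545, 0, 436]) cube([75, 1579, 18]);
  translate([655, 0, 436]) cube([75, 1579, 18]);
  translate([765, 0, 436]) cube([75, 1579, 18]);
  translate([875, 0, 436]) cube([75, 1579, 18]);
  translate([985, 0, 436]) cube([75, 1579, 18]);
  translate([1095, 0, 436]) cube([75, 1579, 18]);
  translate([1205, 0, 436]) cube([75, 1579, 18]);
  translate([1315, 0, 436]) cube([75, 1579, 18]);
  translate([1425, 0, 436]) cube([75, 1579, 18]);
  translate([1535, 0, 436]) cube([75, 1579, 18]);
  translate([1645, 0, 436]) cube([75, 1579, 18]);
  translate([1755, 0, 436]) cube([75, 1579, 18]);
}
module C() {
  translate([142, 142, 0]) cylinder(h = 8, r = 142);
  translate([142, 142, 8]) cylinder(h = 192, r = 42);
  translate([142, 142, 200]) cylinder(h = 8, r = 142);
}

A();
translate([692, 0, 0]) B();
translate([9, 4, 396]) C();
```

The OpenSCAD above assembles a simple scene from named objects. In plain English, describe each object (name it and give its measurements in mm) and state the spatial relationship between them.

A is a four-legged stool. The seat is a 302×327×41 mm slab whose top surface is at z = 396 mm; four round legs, each 28 mm in diameter, run from the floor (z = 0) to the underside of the seat, each leg's axis is inset half a diameter from the nearest pair of seat edges (so the leg's bounding box is flush with the corner).

B is a bed frame 1947 mm long (x) by 1579 mm wide (y). Four 70×70 mm corner posts, 515 mm tall, at the corners of the footprint. Four rails of 26 mm thickness and 158 mm height run between adjacent posts with their undersides at z = 278 mm, their outer faces flush with the outside of the frame (the two x-running rails run between the posts' inner faces; the two y-running rails run between the posts' inner faces). 16 slats, each 75 mm wide (x) and 18 mm thick, lie across the top of the two x-running rails, running the full 1579 mm width of the frame in y; the slats are evenly spaced along x between the inner faces of the end posts with equal gaps (rounded down to the nearest mm) at the −x end and between each pair — any rounding remainder accumulates at the +x end.

C is a spool: two coaxial disc flanges of radius 142 mm and thickness 8 mm, joined by a core cylinder of radius 42 mm and height 192 mm. The lower flange rests on z = 0 and the three cylinders share a vertical axis.

The bed frame is on the floor beside the stool on its +x side. The spool is on top of the stool.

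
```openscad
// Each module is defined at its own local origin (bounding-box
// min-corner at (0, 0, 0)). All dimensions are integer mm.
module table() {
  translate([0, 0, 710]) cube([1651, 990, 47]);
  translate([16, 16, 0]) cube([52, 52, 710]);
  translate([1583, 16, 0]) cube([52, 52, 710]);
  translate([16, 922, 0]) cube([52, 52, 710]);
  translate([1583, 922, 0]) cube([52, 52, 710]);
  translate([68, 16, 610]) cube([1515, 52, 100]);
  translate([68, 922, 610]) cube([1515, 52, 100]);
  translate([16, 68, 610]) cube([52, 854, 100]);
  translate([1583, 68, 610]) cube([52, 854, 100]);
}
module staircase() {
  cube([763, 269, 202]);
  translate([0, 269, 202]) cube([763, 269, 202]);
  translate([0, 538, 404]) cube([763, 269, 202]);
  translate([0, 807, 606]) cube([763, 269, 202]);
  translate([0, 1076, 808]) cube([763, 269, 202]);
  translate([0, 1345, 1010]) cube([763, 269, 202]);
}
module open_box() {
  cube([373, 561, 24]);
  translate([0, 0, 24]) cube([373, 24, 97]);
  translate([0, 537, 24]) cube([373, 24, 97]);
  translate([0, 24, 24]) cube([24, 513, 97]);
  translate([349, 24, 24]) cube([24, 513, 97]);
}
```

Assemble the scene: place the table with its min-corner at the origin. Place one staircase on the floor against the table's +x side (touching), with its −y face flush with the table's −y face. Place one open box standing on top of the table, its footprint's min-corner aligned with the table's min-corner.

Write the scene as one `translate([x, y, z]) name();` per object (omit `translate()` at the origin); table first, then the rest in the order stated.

table();
translate([1651, 0, 0]) staircase();
translate([0, 0, 757]) open_box();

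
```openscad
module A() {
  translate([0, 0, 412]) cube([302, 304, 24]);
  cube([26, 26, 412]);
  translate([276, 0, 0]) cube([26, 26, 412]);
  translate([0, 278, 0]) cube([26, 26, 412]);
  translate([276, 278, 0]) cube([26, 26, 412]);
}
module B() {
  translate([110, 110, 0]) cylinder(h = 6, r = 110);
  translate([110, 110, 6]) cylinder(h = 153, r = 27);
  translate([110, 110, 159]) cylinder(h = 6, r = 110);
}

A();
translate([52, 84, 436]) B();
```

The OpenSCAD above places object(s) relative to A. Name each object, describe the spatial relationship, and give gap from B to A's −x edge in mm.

The spool's min-x is at 52; the stool's min-x is 0; gap = 52 mm.

A is a stool. B is a spool. The spool is on top of the stool. The gap from the spool to the stool's −x edge is 52 mm.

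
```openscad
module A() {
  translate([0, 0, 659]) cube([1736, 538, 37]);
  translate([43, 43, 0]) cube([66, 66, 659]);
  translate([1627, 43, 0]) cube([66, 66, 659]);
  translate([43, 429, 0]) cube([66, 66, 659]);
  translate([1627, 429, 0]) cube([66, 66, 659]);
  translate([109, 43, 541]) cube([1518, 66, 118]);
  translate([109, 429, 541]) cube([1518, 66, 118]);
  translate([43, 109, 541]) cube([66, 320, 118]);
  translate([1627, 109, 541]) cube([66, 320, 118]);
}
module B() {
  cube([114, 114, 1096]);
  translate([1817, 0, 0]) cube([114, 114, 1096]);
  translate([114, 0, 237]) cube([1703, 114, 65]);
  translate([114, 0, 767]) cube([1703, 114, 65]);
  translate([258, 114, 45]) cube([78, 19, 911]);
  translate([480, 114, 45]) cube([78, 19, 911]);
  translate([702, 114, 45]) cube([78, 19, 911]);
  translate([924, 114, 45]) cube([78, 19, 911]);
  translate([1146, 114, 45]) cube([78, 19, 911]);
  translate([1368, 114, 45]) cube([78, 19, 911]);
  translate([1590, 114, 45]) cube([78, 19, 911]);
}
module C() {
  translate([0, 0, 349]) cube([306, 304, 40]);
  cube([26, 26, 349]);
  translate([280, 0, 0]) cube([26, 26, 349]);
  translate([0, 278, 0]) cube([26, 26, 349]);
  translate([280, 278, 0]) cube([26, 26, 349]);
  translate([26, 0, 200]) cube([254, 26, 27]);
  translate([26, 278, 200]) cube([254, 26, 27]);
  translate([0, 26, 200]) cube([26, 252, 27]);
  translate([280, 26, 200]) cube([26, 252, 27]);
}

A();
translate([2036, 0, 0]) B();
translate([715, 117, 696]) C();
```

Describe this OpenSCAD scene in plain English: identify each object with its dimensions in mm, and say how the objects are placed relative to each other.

A is a table: top 1736 mm (x) × 538 mm (y), 37 mm thick, upper face at z = 696 mm, on four 66×66 mm square legs, each inset 43 mm from the nearest pair of top edges, running from z = 0 to the bottom of the top. Four apron rails, 66 mm thick and 118 mm tall, run between adjacent legs with their top edges flush with the underside of the top and their outer faces flush with the legs' outer faces.

B is a fence section. Two 114×114 mm posts, 1096 mm tall, stand on the floor with a clear span of 1703 mm between their inner faces. Two horizontal rails of 114×65 mm section span the gap between the posts with their undersides at z = 237 mm and z = 767 mm, flush with the posts' −y face. 7 pickets, each 78 mm wide, 19 mm thick and 911 mm tall, are fixed to the +y face of the rails with their bottoms at z = 45 mm, evenly spaced across the span with equal gaps (rounded down to the nearest mm) at the −x end and between each pair — any rounding remainder accumulates at the +x end.

C is a simple wooden stool: a rectangular seat 306 mm (x) by 304 mm (y), 40 mm thick, top face at z = 389 mm, on four square legs, each 26×26 mm in cross-section. The legs rest on z = 0, each flush with a corner of the seat. Four stretchers, 26 mm wide and 27 mm tall, connect adjacent legs with their undersides at z = 200 mm, each running between the inner faces of the legs it joins and aligned with the legs' outer faces on the other axis.

The fence section is on the floor beside the table on its +x side. The stool is on top of the table, centred.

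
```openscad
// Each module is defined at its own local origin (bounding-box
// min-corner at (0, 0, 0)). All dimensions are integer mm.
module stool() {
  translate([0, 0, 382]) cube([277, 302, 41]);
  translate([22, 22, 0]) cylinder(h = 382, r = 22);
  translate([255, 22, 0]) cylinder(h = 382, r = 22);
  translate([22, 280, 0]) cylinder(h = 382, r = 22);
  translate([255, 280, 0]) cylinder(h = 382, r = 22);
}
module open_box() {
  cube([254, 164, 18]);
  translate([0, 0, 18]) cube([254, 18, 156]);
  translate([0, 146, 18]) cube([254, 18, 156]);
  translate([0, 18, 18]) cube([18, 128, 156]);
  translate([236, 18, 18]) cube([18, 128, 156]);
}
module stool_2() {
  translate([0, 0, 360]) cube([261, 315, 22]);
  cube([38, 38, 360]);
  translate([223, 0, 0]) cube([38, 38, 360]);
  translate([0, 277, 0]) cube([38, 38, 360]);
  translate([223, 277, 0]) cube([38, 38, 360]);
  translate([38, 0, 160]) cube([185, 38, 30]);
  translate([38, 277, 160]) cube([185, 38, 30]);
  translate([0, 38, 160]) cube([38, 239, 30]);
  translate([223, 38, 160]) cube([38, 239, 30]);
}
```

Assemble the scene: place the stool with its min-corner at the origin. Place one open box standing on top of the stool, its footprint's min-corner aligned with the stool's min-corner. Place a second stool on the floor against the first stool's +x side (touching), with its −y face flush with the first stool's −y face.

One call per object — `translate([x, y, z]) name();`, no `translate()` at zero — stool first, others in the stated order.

stool();
translate([0, 0, 423]) open_box();
translate([277, 0, 0]) stool_2();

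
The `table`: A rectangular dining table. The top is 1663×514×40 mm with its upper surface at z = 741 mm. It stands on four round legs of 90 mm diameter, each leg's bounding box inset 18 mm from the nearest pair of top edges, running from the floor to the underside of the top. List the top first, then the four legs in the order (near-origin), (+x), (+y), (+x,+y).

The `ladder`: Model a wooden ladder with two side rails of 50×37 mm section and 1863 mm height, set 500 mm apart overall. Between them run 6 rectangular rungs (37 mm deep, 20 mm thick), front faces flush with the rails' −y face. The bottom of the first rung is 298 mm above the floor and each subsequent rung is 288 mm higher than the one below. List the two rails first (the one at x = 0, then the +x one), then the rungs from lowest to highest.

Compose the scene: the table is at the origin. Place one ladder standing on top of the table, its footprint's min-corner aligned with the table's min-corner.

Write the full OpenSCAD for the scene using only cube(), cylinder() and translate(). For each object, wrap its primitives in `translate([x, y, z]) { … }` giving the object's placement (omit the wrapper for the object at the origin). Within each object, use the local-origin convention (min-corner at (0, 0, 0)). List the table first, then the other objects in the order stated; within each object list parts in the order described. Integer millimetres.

translate([0, 0, 701]) cube([1663, 514, 40]);
translate([63, 63, 0]) cylinder(h = 701, r = 45);
translate([1600, 63, 0]) cylinder(h = 701, r = 45);
translate([63, 451, 0]) cylinder(h = 701, r = 45);
translate([1600, 451, 0]) cylinder(h = 701, r = 45);
translate([0, 0, 741]) {
  cube([50, 37, 1863]);
  translate([450, 0, 0]) cube([50, 37, 1863]);
  translate([50, 0, 298]) cube([400, 37, 20]);
  translate([50, 0, 586]) cube([400, 37, 20]);
  translate([50, 0, 874]) cube([400, 37, 20]);
  translate([50, 0, 1162]) cube([400, 37, 20]);
  translate([50, 0, 1450]) cube([400, 37, 20]);
  translate([50, 0, 1738]) cube([400, 37, 20]);
}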